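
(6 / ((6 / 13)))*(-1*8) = -104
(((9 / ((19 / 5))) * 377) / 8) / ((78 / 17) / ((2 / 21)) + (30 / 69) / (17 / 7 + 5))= 86233095 / 37267132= 2.31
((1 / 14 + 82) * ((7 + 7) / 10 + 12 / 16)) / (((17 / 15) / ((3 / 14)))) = 444663 / 13328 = 33.36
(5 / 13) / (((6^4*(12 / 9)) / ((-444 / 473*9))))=-185 / 98384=-0.00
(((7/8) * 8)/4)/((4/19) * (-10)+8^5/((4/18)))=19/1600928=0.00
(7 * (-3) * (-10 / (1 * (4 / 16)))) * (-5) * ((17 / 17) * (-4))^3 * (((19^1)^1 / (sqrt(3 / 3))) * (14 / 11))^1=6500072.73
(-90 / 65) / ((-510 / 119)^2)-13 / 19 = -9381 / 12350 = -0.76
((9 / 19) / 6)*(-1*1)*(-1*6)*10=4.74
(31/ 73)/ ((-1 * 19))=-31/ 1387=-0.02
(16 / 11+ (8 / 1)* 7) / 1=632 / 11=57.45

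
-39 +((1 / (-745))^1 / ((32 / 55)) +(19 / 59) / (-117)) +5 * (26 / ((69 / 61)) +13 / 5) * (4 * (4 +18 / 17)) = 2549.65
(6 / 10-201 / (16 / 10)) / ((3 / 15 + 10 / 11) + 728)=-18337 / 106936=-0.17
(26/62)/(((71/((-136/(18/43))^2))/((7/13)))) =59848432/178281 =335.70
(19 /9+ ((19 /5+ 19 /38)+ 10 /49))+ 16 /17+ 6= 1016321 /74970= 13.56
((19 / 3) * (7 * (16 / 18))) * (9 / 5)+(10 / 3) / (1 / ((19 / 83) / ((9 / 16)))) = 810008 / 11205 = 72.29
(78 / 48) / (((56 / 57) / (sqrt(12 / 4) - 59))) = -43719 / 448 + 741 * sqrt(3) / 448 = -94.72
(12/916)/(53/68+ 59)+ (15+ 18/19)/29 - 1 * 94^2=-1510619350767/170972545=-8835.45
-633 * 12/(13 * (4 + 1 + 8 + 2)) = -2532/65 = -38.95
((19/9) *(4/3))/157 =76/4239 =0.02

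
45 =45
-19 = -19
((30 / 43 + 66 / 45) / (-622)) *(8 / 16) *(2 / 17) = -698 / 3410115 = -0.00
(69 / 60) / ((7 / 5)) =23 / 28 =0.82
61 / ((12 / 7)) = 427 / 12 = 35.58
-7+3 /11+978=971.27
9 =9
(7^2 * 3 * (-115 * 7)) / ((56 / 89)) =-188068.12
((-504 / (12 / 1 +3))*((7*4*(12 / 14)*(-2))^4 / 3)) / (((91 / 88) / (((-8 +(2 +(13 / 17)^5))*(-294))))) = -8952161551289155584 / 92290705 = -96999600894.69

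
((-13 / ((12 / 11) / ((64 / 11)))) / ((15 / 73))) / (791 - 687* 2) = 15184 / 26235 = 0.58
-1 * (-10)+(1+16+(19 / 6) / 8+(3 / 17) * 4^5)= 169811 / 816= 208.10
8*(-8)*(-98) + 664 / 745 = 4673304 / 745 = 6272.89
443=443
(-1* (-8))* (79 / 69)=632 / 69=9.16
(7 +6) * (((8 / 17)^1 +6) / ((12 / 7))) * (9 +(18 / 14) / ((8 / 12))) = 2145 / 4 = 536.25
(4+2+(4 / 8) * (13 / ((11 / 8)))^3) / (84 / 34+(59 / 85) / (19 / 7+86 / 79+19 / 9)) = 1427123090020 / 8617936173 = 165.60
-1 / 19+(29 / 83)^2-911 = -119232611 / 130891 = -910.93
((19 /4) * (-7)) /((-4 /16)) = 133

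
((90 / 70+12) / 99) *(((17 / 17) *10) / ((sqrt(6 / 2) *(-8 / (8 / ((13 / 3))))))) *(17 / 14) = -2635 *sqrt(3) / 21021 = -0.22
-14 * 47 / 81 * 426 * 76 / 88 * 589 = -522821138 / 297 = -1760340.53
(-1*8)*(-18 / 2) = 72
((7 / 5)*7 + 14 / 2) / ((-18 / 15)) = -14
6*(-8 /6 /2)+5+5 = 6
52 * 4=208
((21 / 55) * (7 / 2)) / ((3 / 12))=294 / 55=5.35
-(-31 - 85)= 116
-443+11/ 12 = -5305/ 12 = -442.08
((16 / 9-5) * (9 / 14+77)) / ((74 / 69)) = -725029 / 3108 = -233.28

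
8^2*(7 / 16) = 28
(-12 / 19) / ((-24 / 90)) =45 / 19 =2.37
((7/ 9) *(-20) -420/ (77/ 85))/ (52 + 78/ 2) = -47440/ 9009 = -5.27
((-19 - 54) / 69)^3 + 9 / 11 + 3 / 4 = 5550373 / 14454396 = 0.38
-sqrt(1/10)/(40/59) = -0.47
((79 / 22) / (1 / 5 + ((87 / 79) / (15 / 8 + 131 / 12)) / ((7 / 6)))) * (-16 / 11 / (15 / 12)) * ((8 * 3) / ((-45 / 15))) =3433448704 / 28121731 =122.09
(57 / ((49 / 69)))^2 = 15468489 / 2401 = 6442.52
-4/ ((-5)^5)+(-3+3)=4/ 3125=0.00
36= 36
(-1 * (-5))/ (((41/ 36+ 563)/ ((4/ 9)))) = 80/ 20309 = 0.00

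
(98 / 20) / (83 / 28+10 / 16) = 1.37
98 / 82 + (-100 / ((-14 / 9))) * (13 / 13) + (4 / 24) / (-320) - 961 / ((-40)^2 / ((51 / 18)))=87861323 / 1377600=63.78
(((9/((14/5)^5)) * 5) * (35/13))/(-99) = -78125/10986976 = -0.01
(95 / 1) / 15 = 19 / 3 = 6.33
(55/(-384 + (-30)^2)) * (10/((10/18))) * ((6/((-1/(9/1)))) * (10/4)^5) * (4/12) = -4640625/1376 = -3372.55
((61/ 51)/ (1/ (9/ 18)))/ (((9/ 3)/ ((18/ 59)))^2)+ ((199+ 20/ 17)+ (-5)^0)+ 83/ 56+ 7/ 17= 672977859/ 3313912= 203.08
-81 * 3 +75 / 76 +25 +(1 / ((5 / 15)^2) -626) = -63385 / 76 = -834.01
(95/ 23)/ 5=19/ 23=0.83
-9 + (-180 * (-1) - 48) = 123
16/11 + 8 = 104/11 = 9.45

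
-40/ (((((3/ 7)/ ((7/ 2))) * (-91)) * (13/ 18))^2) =-17640/ 28561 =-0.62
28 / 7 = 4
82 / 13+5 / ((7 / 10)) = 1224 / 91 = 13.45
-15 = -15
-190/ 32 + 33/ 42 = -577/ 112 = -5.15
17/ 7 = 2.43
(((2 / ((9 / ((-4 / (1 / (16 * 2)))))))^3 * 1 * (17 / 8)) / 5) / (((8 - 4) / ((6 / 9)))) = -17825792 / 10935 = -1630.16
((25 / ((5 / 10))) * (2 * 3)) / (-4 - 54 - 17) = -4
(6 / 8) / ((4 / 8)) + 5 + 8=29 / 2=14.50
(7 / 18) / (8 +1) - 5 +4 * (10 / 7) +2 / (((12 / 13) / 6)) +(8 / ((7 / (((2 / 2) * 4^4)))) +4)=310.33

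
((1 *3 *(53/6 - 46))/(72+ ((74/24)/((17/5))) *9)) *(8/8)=-7582/5451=-1.39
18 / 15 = 6 / 5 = 1.20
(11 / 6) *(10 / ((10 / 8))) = 44 / 3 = 14.67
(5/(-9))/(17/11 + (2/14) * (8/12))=-385/1137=-0.34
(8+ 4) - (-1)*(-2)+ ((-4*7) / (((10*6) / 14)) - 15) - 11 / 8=-12.91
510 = 510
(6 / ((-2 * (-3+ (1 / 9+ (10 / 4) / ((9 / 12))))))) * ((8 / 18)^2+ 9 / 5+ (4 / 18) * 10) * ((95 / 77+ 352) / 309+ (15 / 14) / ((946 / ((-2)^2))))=-501673532 / 15346485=-32.69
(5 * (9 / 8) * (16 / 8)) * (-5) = -225 / 4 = -56.25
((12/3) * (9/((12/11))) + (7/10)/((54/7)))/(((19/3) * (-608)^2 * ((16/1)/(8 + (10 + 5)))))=410987/20228014080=0.00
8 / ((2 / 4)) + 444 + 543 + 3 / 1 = 1006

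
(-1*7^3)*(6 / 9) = -228.67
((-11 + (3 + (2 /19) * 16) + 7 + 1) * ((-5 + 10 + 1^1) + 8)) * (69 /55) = 29.58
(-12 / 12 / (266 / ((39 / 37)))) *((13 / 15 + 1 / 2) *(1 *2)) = -533 / 49210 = -0.01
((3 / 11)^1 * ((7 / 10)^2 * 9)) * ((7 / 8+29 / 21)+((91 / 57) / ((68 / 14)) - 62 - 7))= -79.88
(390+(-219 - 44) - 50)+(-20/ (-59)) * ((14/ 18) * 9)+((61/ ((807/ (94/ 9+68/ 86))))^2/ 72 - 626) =-28310447588610197/ 51792099996411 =-546.62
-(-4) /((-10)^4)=1 /2500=0.00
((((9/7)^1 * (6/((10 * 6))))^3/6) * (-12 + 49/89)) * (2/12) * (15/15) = -82539/122108000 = -0.00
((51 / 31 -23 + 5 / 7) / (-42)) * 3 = 4479 / 3038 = 1.47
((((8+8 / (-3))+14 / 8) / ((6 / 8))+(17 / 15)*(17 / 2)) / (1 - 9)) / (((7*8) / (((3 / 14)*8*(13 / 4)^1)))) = -22321 / 94080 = -0.24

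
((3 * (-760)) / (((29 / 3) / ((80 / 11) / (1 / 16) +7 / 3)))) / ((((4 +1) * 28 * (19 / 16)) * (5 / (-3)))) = 1128096 / 11165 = 101.04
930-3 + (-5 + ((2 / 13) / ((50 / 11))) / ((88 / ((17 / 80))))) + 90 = 210496017 / 208000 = 1012.00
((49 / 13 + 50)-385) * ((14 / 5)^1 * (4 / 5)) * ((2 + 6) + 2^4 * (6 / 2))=-13503616 / 325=-41549.59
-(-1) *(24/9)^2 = 64/9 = 7.11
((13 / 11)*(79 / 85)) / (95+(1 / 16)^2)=262912 / 22740135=0.01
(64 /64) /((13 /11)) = 11 /13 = 0.85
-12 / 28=-3 / 7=-0.43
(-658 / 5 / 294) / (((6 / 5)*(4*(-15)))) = 47 / 7560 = 0.01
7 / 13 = 0.54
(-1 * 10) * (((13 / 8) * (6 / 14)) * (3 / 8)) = -2.61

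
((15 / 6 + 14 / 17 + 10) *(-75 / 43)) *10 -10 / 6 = -513280 / 2193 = -234.05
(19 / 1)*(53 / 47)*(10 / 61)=10070 / 2867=3.51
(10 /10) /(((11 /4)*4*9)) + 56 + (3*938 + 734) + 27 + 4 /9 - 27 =3604.45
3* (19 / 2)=57 / 2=28.50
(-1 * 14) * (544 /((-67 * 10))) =3808 /335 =11.37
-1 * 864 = -864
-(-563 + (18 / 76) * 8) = 561.11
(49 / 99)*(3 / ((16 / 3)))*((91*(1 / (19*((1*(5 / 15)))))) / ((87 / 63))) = 280917 / 96976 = 2.90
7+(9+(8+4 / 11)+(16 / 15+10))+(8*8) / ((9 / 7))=42178 / 495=85.21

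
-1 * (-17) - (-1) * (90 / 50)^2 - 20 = 6 / 25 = 0.24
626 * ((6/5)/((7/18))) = 67608/35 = 1931.66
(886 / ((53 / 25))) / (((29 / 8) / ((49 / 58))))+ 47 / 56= 245213331 / 2496088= 98.24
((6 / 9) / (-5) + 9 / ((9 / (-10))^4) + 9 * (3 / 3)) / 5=4.52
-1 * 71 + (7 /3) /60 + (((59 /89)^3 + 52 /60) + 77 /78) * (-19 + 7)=-31904861213 /329925492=-96.70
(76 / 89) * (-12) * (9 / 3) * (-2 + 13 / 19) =3600 / 89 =40.45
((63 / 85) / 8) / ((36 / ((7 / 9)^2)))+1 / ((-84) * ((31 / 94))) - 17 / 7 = -2.46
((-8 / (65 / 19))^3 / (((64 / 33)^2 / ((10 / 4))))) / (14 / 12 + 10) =-22408353 / 29439800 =-0.76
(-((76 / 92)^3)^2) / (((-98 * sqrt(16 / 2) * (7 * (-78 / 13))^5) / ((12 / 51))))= -47045881 * sqrt(2) / 32232089860899663168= -0.00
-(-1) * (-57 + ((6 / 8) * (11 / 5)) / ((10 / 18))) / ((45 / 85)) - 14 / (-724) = -5540627 / 54300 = -102.04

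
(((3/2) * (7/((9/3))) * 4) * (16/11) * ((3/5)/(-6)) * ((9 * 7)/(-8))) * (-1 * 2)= -1764/55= -32.07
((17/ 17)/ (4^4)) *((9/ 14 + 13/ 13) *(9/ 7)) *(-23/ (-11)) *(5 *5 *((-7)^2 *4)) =119025/ 1408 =84.53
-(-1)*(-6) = -6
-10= -10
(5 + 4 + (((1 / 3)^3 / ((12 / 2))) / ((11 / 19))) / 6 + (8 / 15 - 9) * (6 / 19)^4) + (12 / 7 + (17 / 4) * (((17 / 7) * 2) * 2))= 51.92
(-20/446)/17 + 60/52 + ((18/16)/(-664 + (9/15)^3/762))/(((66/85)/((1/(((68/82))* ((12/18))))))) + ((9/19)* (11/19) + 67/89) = 25548759913381487043/11750291274956057824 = 2.17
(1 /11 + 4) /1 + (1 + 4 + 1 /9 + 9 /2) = 2713 /198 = 13.70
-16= -16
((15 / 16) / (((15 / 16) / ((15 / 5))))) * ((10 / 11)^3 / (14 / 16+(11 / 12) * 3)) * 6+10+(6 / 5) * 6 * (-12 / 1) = -14024818 / 192995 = -72.67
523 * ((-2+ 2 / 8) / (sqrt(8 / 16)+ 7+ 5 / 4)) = -120813 / 1081+ 7322 * sqrt(2) / 1081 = -102.18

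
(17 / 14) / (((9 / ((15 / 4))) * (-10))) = -17 / 336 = -0.05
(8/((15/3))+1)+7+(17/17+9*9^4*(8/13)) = 2362649/65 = 36348.45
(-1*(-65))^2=4225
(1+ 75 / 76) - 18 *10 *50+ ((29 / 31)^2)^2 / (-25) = -15788776561581 / 1754689900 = -8998.04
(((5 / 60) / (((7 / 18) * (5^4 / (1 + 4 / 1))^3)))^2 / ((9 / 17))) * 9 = 153 / 747680664062500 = 0.00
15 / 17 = 0.88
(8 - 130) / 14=-61 / 7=-8.71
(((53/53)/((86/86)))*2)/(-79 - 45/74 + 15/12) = -296/11597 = -0.03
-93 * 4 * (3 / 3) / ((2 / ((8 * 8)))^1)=-11904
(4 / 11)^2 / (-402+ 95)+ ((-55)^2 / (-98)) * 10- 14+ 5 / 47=-27595503032 / 85549541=-322.57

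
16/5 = 3.20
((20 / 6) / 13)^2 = 100 / 1521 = 0.07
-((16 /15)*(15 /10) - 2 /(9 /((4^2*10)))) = 1528 /45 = 33.96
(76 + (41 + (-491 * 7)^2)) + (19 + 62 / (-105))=1240375963 / 105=11813104.41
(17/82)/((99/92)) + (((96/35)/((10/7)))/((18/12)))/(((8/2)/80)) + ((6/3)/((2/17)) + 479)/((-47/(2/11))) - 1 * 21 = 2741309/953865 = 2.87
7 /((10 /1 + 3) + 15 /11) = 77 /158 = 0.49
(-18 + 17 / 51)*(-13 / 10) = 22.97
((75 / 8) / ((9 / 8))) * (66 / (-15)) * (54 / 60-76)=8261 / 3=2753.67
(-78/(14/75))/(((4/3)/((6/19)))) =-26325/266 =-98.97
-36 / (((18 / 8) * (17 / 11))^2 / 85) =-253.07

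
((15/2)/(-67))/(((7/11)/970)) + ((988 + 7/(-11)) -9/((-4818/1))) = 816.74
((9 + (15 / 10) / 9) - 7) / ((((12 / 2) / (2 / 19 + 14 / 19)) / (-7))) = -364 / 171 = -2.13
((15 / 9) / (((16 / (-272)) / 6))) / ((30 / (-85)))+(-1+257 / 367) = 529985 / 1101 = 481.37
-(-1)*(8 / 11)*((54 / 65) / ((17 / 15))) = 1296 / 2431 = 0.53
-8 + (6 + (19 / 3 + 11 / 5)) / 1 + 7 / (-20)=371 / 60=6.18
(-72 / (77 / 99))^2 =419904 / 49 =8569.47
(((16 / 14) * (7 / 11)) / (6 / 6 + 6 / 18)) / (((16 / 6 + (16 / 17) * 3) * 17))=9 / 1540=0.01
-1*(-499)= 499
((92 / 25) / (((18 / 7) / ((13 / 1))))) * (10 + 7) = 71162 / 225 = 316.28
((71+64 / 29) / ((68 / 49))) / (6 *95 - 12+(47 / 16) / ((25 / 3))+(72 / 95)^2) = 751074940 / 7957911837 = 0.09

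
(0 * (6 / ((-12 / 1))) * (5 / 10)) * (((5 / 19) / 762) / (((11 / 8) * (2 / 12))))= 0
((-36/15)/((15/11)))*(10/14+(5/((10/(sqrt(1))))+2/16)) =-33/14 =-2.36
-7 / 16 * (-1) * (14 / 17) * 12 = 4.32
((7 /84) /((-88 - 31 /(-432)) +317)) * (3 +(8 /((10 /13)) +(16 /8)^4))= 756 /70685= 0.01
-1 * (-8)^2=-64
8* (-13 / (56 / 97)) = -1261 / 7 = -180.14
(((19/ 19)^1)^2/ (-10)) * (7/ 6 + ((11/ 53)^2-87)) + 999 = 169817369/ 168540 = 1007.58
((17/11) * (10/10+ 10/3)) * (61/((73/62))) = 835822/2409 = 346.96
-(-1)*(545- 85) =460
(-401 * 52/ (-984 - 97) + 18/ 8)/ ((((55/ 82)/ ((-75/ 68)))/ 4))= -5207205/ 36754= -141.68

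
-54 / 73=-0.74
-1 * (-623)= 623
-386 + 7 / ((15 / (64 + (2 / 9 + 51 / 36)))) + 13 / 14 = -1339783 / 3780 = -354.44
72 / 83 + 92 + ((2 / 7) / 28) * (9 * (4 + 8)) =382174 / 4067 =93.97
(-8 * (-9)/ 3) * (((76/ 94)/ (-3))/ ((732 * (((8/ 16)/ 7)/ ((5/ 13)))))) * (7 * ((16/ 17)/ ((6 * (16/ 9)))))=-18620/ 633607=-0.03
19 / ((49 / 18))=342 / 49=6.98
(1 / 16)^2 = 1 / 256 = 0.00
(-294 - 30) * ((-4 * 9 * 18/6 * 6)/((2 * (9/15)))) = 174960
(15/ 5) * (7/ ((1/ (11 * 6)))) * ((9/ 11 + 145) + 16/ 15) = 1017912/ 5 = 203582.40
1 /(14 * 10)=1 /140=0.01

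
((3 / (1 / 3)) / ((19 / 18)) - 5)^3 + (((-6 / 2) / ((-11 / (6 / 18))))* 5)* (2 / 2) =3342688 / 75449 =44.30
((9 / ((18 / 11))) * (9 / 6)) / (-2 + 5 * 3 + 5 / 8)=66 / 109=0.61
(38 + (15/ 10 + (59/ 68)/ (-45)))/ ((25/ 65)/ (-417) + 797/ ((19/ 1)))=4147804063/ 4406850840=0.94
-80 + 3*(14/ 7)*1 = -74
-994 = -994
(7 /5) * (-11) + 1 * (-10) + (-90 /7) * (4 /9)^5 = -25.62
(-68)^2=4624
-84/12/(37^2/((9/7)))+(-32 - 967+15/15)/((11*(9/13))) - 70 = -27249467/135531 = -201.06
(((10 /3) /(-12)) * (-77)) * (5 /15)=385 /54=7.13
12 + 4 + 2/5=82/5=16.40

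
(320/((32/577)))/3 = 5770/3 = 1923.33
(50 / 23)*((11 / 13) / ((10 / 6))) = 330 / 299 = 1.10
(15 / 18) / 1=5 / 6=0.83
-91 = -91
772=772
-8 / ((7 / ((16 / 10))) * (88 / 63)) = -72 / 55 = -1.31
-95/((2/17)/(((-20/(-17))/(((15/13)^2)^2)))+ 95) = -1085318/1087343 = -1.00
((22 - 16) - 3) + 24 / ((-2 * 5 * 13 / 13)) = 3 / 5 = 0.60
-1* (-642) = 642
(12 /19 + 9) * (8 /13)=1464 /247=5.93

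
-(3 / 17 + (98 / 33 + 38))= -23083 / 561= -41.15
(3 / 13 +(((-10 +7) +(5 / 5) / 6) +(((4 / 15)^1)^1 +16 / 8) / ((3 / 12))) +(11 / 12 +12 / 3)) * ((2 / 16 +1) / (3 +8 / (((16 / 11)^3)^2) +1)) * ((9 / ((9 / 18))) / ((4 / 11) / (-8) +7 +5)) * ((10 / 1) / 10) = 3.98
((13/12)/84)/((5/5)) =13/1008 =0.01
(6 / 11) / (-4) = -3 / 22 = -0.14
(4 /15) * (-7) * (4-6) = 56 /15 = 3.73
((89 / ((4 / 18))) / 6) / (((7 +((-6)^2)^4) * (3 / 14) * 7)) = 89 / 3359246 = 0.00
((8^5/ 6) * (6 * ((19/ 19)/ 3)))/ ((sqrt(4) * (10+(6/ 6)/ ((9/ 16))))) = 24576/ 53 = 463.70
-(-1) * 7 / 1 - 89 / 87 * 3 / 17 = 3362 / 493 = 6.82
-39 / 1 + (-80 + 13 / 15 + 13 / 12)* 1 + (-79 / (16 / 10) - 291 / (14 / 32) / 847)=-39655593 / 237160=-167.21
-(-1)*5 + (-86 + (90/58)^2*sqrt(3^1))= -81 + 2025*sqrt(3)/841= -76.83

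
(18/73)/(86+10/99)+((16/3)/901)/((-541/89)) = 859886369/454966705698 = 0.00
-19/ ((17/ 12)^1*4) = -57/ 17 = -3.35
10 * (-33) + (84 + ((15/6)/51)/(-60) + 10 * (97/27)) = -771395/3672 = -210.07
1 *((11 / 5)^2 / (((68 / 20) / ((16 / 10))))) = 968 / 425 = 2.28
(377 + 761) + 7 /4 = 4559 /4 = 1139.75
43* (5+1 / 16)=3483 / 16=217.69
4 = 4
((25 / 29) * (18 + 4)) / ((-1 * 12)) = -275 / 174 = -1.58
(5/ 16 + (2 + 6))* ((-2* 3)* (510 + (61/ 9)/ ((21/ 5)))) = -1837205/ 72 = -25516.74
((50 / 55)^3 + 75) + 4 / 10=76.15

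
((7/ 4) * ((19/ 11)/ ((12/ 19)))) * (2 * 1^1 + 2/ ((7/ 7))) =2527/ 132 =19.14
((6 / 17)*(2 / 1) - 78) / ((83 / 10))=-13140 / 1411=-9.31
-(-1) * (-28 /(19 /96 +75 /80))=-2688 /109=-24.66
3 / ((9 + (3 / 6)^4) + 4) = 48 / 209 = 0.23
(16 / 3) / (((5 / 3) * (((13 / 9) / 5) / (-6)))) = -864 / 13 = -66.46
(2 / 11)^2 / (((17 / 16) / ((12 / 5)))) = 768 / 10285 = 0.07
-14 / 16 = -7 / 8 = -0.88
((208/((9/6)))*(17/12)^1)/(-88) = -221/99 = -2.23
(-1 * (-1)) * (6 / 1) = 6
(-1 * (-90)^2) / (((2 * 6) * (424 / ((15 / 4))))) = -5.97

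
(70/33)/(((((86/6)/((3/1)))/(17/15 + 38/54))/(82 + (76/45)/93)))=38443552/574695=66.89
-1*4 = -4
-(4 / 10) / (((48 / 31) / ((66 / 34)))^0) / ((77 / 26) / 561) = -2652 / 35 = -75.77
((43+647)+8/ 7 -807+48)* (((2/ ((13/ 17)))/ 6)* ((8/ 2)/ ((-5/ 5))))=32300/ 273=118.32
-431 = -431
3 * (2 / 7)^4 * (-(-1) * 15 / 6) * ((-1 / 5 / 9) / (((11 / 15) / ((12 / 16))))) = -30 / 26411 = -0.00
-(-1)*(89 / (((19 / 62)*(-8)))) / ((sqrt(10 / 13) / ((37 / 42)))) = -102083*sqrt(130) / 31920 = -36.46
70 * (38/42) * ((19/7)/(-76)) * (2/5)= -19/21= -0.90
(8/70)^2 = 0.01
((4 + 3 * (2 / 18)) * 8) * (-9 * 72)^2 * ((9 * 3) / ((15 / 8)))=1048080384 / 5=209616076.80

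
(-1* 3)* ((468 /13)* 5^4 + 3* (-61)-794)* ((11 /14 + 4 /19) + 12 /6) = -51461493 /266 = -193464.26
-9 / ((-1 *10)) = 9 / 10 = 0.90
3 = 3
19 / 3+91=292 / 3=97.33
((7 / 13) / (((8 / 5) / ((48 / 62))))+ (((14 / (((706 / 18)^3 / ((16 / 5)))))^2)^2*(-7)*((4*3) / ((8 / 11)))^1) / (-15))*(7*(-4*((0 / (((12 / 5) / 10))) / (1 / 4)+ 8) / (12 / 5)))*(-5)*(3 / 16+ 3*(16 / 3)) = 742356191055307452345318057633959813803 / 377173801897536226090212431606980750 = 1968.21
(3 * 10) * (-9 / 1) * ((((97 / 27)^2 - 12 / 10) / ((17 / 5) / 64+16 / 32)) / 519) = -27309440 / 2480301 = -11.01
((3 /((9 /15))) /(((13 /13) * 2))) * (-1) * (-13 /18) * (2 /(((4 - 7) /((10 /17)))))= -325 /459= -0.71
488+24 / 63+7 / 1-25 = 9878 / 21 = 470.38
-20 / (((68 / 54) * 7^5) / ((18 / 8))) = -1215 / 571438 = -0.00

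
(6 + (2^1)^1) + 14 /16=71 /8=8.88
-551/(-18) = 551/18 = 30.61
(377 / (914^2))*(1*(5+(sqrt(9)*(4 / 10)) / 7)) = 68237 / 29238860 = 0.00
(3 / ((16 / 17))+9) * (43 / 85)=1677 / 272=6.17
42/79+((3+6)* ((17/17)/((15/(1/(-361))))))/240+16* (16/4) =736151121/11407600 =64.53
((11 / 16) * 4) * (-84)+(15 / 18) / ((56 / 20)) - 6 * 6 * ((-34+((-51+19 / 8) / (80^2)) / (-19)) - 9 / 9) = 5256755279 / 5107200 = 1029.28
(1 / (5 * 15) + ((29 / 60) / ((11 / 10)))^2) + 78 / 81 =382031 / 326700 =1.17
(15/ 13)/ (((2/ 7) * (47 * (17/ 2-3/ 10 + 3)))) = 75/ 9776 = 0.01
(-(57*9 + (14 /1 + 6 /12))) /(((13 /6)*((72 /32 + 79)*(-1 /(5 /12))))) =211 /169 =1.25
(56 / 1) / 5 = 56 / 5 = 11.20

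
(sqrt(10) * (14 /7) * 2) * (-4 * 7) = -112 * sqrt(10) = -354.18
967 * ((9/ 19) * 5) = 43515/ 19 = 2290.26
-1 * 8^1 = -8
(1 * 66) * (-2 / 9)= -44 / 3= -14.67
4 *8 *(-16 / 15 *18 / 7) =-3072 / 35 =-87.77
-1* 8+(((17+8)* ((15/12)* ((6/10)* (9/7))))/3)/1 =1/28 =0.04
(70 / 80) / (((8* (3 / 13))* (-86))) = -91 / 16512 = -0.01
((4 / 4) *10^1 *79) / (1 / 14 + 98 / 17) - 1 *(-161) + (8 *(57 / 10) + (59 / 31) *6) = 76081577 / 215295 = 353.38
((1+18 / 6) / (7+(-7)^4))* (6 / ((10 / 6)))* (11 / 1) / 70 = 99 / 105350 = 0.00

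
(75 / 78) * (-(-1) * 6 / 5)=15 / 13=1.15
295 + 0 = 295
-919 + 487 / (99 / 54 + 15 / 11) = -161767 / 211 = -766.67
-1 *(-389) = 389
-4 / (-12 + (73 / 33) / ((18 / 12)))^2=-9801 / 271441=-0.04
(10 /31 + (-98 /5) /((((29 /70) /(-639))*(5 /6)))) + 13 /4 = 652334987 /17980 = 36281.14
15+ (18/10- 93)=-381/5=-76.20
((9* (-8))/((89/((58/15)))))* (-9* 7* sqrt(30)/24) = 3654* sqrt(30)/445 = 44.97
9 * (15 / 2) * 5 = 675 / 2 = 337.50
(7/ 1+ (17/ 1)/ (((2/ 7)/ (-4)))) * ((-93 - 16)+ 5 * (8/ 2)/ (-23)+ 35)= 397782/ 23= 17294.87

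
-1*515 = -515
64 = 64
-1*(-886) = 886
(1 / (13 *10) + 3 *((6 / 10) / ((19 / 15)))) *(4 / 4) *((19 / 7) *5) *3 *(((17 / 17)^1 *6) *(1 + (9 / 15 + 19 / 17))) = 1048113 / 1105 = 948.52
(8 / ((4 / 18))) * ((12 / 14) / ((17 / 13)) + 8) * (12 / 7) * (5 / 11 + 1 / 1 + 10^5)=489463119360 / 9163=53417343.59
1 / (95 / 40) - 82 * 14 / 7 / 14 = -1502 / 133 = -11.29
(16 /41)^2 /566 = 128 /475723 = 0.00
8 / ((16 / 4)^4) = 1 / 32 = 0.03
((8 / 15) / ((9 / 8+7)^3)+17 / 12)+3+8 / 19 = 4.84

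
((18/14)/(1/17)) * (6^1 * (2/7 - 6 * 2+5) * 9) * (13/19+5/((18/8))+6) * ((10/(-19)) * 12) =7885362960/17689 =445777.77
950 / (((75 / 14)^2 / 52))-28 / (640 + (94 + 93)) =320287492 / 186075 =1721.28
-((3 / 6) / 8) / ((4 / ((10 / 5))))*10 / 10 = -1 / 32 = -0.03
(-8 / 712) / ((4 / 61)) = -61 / 356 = -0.17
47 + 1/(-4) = 187/4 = 46.75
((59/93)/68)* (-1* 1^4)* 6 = -59/1054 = -0.06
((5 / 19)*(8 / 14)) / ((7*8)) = 0.00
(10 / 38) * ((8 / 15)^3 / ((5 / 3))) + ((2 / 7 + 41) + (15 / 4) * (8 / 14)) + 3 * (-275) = -116939041 / 149625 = -781.55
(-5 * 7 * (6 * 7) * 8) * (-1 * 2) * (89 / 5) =418656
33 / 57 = 11 / 19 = 0.58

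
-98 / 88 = -49 / 44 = -1.11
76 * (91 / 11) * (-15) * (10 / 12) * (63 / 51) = -1815450 / 187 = -9708.29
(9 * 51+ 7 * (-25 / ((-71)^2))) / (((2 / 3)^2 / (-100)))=-520569900 / 5041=-103267.19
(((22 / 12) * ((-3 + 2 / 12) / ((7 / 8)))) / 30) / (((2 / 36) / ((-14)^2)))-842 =-23102 / 15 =-1540.13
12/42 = 2/7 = 0.29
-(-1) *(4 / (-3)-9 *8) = -220 / 3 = -73.33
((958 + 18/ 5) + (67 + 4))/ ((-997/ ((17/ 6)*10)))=-29257/ 997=-29.35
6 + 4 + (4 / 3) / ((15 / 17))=518 / 45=11.51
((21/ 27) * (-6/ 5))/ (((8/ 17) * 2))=-119/ 120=-0.99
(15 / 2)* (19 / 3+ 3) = 70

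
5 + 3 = 8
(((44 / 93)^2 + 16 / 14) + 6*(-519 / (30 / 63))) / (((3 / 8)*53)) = -15833286008 / 48131685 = -328.96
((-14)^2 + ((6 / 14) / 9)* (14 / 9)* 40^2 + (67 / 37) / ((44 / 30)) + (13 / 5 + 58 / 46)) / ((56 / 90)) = 807814877 / 1572648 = 513.67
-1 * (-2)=2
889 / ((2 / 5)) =4445 / 2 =2222.50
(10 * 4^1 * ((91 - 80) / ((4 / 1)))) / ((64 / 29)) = 1595 / 32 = 49.84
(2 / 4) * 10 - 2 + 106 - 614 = -505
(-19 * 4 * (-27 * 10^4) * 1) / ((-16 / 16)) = -20520000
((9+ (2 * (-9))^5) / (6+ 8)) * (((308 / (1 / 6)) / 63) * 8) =-31672608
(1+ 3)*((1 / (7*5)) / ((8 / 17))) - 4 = -263 / 70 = -3.76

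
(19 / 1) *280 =5320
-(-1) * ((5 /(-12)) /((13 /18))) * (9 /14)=-135 /364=-0.37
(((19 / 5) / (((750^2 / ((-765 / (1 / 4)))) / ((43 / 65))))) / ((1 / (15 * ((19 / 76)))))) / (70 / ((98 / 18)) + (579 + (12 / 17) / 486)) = -401628213 / 4635251562500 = -0.00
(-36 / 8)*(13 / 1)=-117 / 2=-58.50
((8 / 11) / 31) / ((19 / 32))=256 / 6479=0.04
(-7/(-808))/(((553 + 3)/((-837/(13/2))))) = -0.00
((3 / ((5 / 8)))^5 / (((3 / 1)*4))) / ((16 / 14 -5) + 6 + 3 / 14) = 3096576 / 34375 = 90.08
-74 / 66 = -37 / 33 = -1.12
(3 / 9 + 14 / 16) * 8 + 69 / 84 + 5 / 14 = 911 / 84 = 10.85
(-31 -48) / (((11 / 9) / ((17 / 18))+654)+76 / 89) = -119527 / 992752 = -0.12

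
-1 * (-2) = 2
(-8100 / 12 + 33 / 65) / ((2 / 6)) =-131526 / 65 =-2023.48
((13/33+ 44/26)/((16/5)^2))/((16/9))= 67125/585728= 0.11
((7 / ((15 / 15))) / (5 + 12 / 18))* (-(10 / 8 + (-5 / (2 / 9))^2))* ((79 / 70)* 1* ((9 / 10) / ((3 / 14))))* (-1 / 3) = 336777 / 340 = 990.52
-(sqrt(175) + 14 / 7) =-5 * sqrt(7)- 2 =-15.23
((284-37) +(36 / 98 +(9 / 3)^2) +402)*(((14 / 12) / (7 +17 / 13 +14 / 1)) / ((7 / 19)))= 398411 / 4263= 93.46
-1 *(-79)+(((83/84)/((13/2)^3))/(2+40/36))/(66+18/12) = 382706498/4844385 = 79.00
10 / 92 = 5 / 46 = 0.11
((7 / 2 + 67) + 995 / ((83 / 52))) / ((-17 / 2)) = -115183 / 1411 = -81.63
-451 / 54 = -8.35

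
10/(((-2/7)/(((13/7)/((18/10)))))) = -325/9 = -36.11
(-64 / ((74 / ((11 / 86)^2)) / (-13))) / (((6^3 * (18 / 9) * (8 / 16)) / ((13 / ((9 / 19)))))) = 388531 / 16624359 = 0.02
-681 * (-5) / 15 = 227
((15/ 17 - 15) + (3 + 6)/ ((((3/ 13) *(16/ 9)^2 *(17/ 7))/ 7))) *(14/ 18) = 217819/ 13056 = 16.68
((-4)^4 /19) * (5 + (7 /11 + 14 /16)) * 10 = 183360 /209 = 877.32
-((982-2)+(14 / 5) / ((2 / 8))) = -4956 / 5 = -991.20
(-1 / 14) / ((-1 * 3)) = 1 / 42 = 0.02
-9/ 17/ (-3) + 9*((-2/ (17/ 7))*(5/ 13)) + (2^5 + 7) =8028/ 221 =36.33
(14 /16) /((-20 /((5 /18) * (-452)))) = 791 /144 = 5.49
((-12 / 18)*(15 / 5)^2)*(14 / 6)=-14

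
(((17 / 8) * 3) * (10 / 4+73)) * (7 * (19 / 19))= 53907 / 16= 3369.19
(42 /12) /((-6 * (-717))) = 7 /8604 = 0.00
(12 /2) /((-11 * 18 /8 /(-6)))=16 /11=1.45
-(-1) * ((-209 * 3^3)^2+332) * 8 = 254750248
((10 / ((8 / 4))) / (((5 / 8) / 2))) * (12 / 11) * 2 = 384 / 11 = 34.91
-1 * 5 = -5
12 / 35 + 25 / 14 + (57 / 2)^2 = 114013 / 140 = 814.38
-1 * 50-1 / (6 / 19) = -319 / 6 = -53.17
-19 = -19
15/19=0.79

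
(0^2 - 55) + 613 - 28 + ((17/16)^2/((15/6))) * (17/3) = 1022513/1920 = 532.56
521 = 521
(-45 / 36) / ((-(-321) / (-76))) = 95 / 321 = 0.30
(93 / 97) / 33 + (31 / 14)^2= 4.93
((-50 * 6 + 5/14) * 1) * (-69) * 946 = 136912215/7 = 19558887.86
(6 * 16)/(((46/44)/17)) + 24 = 1585.04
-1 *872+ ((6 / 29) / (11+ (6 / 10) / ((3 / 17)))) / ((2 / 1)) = -606907 / 696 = -871.99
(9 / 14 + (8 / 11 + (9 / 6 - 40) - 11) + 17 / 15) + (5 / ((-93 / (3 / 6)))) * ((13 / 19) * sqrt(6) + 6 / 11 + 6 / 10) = -3367627 / 71610 - 65 * sqrt(6) / 3534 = -47.07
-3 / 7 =-0.43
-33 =-33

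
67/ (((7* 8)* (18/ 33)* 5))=737/ 1680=0.44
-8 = -8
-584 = -584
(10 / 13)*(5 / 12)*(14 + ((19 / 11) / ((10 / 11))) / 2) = 115 / 24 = 4.79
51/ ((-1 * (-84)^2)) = -17/ 2352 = -0.01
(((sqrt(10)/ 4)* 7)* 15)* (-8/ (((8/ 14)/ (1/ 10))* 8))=-147* sqrt(10)/ 32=-14.53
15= 15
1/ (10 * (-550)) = -1/ 5500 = -0.00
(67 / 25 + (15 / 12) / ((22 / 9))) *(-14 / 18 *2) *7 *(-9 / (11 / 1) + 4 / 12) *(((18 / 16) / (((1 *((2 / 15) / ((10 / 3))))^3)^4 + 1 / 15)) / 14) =117175579071044921875 / 5769729614257813952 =20.31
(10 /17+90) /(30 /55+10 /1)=4235 /493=8.59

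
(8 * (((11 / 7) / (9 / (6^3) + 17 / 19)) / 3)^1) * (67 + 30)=1297472 / 2989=434.08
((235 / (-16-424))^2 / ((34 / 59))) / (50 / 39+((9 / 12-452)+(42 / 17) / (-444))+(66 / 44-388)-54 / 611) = -149816589 / 253194645088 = -0.00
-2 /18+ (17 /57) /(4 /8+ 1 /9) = 709 /1881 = 0.38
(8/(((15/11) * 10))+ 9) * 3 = 719/25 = 28.76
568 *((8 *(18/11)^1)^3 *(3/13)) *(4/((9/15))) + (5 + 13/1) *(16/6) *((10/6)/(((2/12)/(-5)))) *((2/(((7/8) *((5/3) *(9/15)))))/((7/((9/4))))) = 1958635.41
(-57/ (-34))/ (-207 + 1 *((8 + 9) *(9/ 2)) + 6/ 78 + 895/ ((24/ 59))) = 8892/ 10978141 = 0.00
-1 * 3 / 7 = -3 / 7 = -0.43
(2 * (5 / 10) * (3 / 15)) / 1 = 1 / 5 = 0.20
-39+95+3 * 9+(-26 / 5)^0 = 84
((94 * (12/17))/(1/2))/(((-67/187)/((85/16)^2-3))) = -10014807/1072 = -9342.17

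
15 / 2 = 7.50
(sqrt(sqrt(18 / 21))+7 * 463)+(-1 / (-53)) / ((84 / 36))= 6^(1 / 4) * 7^(3 / 4) / 7+1202414 / 371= 3241.97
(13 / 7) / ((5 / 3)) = 39 / 35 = 1.11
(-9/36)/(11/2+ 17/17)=-0.04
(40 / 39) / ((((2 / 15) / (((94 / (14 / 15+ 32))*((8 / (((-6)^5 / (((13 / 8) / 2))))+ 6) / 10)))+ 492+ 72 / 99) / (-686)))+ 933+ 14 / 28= 932.07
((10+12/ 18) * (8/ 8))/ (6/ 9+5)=32/ 17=1.88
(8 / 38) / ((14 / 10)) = 20 / 133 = 0.15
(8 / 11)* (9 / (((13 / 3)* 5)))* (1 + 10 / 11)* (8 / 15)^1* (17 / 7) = 29376 / 39325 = 0.75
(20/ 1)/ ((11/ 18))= 360/ 11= 32.73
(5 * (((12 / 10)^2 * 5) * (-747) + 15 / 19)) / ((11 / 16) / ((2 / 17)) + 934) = -5449312 / 190475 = -28.61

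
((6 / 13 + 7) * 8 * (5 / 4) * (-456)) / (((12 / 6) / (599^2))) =-79352429160 / 13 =-6104033012.31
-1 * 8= -8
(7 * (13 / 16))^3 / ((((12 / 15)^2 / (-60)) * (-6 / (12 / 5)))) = 56517825 / 8192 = 6899.15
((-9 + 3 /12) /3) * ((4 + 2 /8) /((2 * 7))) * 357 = -10115 /32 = -316.09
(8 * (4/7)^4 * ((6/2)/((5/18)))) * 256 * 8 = 226492416/12005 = 18866.51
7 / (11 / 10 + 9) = 70 / 101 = 0.69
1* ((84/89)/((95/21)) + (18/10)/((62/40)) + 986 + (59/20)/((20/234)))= 10713645923/10484200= 1021.88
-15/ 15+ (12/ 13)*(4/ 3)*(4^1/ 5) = -1/ 65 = -0.02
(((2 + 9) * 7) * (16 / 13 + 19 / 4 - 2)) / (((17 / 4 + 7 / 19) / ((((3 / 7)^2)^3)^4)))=452546260621389 / 4625318300473674861967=0.00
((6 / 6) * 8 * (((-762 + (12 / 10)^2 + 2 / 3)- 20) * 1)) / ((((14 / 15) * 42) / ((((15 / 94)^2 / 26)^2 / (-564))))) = 2350125 / 8682084584992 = 0.00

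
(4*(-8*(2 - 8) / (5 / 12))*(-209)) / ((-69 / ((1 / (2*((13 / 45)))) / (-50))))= -361152 / 7475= -48.31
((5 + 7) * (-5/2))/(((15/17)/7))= -238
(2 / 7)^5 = 32 / 16807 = 0.00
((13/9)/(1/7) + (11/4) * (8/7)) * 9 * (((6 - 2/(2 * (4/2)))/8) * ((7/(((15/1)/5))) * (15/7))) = 45925/112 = 410.04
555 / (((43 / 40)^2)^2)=1420800000 / 3418801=415.58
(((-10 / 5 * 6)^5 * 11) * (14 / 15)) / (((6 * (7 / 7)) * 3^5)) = -78848 / 45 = -1752.18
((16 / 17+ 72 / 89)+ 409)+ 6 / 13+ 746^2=10954201327 / 19669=556927.21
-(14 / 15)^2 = -196 / 225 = -0.87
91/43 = 2.12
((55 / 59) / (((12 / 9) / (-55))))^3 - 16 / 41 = -56860.00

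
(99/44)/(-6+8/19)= -0.40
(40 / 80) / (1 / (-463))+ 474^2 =448889 / 2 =224444.50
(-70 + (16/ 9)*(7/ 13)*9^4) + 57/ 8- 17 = 644877/ 104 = 6200.74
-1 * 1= -1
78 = 78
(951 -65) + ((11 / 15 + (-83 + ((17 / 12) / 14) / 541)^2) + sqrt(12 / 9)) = 7776.86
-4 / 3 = -1.33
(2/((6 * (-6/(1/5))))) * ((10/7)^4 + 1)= -12401/216090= -0.06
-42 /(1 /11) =-462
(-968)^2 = 937024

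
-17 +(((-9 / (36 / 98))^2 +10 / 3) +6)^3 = 391419951499 / 1728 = 226516175.64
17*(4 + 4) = 136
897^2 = 804609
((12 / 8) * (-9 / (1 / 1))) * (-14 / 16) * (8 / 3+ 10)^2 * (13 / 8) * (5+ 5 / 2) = 1478295 / 64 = 23098.36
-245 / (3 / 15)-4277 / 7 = -1836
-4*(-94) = 376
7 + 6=13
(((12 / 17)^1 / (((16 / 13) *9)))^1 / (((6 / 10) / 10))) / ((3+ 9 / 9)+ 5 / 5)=0.21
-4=-4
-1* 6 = -6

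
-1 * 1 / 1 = -1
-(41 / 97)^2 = -1681 / 9409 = -0.18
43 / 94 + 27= 2581 / 94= 27.46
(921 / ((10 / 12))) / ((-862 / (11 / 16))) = -30393 / 34480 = -0.88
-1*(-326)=326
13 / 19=0.68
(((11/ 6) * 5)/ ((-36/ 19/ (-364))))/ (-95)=-1001/ 54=-18.54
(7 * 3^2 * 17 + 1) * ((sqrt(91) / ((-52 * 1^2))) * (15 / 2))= -2010 * sqrt(91) / 13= -1474.94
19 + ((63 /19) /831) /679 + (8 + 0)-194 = -85255334 /510511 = -167.00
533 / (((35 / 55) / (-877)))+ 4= -734546.14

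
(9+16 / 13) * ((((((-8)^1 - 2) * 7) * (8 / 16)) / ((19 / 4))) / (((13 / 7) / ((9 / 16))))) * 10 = -77175 / 338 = -228.33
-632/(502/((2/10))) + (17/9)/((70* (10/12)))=-28913/131775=-0.22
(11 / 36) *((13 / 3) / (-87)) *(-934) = 66781 / 4698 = 14.21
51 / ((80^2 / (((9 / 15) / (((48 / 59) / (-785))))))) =-4.61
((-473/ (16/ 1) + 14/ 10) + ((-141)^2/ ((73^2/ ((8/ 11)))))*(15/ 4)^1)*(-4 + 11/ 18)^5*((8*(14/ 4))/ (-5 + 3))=-166238919480639383/ 1476861154560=-112562.32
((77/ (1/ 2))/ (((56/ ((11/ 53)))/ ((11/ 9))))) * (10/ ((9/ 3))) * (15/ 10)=6655/ 1908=3.49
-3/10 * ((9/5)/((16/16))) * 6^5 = -104976/25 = -4199.04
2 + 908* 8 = 7266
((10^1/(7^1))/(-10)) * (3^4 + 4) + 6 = -43/7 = -6.14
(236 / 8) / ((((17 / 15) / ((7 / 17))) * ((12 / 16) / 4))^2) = 9251200 / 83521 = 110.76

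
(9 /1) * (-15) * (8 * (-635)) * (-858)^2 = 504861271200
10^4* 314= 3140000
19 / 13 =1.46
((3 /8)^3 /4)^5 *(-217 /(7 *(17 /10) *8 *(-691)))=2224080585 /1692921114327078928384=0.00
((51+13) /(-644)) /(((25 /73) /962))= -1123616 /4025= -279.16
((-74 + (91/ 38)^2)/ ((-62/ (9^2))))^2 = 7954.00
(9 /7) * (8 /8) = 9 /7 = 1.29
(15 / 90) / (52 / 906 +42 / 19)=2869 / 39040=0.07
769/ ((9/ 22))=16918/ 9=1879.78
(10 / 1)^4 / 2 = 5000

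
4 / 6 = 2 / 3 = 0.67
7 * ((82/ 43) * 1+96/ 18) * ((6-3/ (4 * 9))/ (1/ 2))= 232099/ 387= 599.74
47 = 47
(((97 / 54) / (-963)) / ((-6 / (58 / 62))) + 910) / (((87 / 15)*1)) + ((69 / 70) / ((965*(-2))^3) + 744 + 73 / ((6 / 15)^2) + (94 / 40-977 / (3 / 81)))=-882916534694285524458593 / 35289131068851030000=-25019.50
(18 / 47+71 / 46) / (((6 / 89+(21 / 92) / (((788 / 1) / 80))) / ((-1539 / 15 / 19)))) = -14604989 / 127182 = -114.84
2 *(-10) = -20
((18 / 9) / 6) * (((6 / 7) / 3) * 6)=4 / 7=0.57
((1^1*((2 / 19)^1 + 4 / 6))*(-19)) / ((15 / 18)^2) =-528 / 25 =-21.12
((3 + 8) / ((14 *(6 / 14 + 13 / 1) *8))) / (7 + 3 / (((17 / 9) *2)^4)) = 83521 / 80105390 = 0.00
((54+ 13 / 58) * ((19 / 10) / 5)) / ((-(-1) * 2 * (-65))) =-11951 / 75400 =-0.16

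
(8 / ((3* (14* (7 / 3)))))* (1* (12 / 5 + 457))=9188 / 245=37.50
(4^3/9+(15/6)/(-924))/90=39409/498960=0.08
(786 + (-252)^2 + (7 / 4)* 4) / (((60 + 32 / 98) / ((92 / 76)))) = 72462719 / 56164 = 1290.20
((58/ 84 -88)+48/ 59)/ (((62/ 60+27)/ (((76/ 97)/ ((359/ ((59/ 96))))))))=-20362015/ 4920072024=-0.00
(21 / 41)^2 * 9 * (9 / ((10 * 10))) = 0.21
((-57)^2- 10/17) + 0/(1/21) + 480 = 63383/17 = 3728.41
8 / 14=4 / 7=0.57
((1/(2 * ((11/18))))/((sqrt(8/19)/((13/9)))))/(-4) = -13 * sqrt(38)/176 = -0.46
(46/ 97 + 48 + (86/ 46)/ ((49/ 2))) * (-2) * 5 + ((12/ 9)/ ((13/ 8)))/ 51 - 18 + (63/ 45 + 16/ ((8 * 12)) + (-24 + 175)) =-763030279931/ 2174354910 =-350.92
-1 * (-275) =275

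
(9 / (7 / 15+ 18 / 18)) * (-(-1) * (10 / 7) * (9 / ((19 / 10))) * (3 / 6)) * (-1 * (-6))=182250 / 1463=124.57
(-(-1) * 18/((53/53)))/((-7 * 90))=-1/35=-0.03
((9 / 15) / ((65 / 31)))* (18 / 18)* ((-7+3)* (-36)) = 13392 / 325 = 41.21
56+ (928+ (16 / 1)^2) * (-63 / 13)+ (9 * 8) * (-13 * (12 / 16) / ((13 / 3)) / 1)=-5843.85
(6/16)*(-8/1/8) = -3/8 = -0.38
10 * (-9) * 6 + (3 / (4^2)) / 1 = -8637 / 16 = -539.81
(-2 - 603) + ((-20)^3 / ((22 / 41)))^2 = 26895926795 / 121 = 222280386.74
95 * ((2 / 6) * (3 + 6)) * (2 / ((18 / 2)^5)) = 190 / 19683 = 0.01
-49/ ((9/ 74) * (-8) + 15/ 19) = 34447/ 129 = 267.03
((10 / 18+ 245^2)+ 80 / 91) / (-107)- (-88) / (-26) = -49458254 / 87633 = -564.38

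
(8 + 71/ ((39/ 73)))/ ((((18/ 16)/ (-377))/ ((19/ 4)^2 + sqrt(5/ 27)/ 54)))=-57527155/ 54 -637420 *sqrt(15)/ 6561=-1065693.96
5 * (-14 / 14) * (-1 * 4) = 20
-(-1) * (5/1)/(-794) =-5/794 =-0.01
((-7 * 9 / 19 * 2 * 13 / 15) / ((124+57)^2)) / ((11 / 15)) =-1638 / 6847049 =-0.00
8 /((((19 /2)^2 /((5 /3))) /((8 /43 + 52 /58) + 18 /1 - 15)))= 271520 /450167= 0.60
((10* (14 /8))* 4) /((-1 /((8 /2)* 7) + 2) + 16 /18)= 17640 /719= 24.53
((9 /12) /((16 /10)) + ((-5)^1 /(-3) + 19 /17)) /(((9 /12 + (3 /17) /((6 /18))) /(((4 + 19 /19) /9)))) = 26545 /18792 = 1.41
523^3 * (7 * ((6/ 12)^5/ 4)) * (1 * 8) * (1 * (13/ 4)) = 13018065697/ 64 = 203407276.52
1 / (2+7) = 1 / 9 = 0.11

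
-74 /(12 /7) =-259 /6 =-43.17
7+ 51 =58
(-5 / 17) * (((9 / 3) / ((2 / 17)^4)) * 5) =-368475 / 16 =-23029.69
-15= -15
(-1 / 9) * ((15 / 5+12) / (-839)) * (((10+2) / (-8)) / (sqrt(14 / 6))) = -5 * sqrt(21) / 11746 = -0.00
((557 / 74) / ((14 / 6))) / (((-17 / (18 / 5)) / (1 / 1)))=-15039 / 22015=-0.68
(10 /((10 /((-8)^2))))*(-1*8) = -512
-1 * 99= -99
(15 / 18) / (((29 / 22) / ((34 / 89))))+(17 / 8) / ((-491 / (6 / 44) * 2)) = 322800947 / 1338238176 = 0.24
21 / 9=7 / 3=2.33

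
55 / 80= 11 / 16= 0.69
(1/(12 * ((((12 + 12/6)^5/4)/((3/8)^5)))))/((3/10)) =0.00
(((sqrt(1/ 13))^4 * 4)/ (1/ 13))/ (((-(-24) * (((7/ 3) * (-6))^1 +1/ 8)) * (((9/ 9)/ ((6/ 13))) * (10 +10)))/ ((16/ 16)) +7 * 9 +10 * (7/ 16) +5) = -32/ 1493193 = -0.00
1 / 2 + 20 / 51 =91 / 102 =0.89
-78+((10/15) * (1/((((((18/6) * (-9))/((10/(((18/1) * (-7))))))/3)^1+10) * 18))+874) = 13260569/16659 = 796.00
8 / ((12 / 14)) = 28 / 3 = 9.33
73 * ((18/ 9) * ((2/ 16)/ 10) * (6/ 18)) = 73/ 120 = 0.61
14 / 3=4.67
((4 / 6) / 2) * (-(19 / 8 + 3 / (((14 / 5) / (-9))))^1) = 407 / 168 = 2.42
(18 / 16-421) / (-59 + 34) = 16.80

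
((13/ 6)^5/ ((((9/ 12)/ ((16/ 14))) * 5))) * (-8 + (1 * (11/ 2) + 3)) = 371293/ 51030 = 7.28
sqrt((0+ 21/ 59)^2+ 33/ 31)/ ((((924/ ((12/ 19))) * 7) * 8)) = sqrt(249054)/ 37461578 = 0.00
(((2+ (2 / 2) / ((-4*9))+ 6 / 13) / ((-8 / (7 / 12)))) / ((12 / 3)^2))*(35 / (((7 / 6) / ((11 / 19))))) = -438515 / 2276352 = -0.19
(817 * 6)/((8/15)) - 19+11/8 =73389/8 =9173.62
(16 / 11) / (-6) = -0.24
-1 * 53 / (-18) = 53 / 18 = 2.94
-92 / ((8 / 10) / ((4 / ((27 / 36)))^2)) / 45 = -5888 / 81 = -72.69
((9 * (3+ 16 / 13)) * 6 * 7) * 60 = 1247400 / 13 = 95953.85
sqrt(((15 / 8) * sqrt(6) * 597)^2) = 8955 * sqrt(6) / 8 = 2741.90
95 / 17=5.59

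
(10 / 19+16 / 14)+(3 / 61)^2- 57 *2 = -55590543 / 494893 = -112.33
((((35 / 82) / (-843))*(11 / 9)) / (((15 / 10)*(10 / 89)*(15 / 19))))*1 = -130207 / 27996030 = -0.00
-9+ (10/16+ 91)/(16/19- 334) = -469687/50640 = -9.28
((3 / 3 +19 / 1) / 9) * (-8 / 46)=-80 / 207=-0.39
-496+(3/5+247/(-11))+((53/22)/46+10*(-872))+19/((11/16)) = -46603439/5060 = -9210.17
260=260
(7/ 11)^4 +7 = 104888/ 14641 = 7.16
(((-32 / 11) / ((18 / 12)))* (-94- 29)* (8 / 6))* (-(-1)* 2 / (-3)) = -20992 / 99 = -212.04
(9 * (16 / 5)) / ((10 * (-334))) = -0.01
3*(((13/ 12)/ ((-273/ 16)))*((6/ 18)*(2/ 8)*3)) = -1/ 21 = -0.05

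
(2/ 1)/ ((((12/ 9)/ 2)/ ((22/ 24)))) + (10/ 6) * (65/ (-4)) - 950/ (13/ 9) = -26599/ 39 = -682.03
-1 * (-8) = 8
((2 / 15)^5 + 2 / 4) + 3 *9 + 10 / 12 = 21515657 / 759375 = 28.33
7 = 7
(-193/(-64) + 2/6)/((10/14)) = 4501/960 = 4.69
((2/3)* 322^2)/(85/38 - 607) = -160816/1407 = -114.30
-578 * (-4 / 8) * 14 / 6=2023 / 3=674.33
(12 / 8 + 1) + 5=15 / 2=7.50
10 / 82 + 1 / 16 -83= -54327 / 656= -82.82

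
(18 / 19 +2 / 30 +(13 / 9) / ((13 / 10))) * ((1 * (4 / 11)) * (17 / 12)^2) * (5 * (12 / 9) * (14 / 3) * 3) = 7351582 / 50787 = 144.75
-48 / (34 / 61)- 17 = -1753 / 17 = -103.12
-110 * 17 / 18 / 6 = -935 / 54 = -17.31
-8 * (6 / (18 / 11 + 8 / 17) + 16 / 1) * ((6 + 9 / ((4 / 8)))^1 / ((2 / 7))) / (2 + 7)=-831712 / 591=-1407.30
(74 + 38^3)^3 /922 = 82942715491268 /461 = 179919122540.71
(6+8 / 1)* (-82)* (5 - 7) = 2296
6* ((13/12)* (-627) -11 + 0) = -8283/2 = -4141.50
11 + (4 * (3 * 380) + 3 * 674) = 6593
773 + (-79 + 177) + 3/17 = 14810/17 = 871.18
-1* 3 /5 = -3 /5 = -0.60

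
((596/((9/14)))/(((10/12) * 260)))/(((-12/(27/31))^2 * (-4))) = -28161/4997200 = -0.01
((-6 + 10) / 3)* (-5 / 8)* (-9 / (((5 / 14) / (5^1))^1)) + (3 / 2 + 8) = 229 / 2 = 114.50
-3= -3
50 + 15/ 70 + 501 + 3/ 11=84929/ 154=551.49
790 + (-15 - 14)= 761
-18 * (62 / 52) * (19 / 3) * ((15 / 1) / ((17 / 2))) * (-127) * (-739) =-4975147530 / 221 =-22511979.77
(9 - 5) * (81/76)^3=531441/109744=4.84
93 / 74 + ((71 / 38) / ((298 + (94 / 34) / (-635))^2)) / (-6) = 109711390429643263 / 87297478982647284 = 1.26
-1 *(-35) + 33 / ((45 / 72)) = 439 / 5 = 87.80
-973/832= -1.17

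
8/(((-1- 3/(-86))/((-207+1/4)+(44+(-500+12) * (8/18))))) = 2350724/747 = 3146.89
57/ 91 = 0.63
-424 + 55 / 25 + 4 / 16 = -8431 / 20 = -421.55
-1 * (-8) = 8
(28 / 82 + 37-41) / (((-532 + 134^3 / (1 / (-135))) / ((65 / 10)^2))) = 12675 / 26635614904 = 0.00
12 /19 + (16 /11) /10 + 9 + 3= 13352 /1045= 12.78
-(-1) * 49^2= 2401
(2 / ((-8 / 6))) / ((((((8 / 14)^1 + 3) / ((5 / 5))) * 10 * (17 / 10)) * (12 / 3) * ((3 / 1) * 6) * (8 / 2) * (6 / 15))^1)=-7 / 32640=-0.00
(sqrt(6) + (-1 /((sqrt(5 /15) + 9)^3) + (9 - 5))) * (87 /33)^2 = 920895 * sqrt(3) /857435524 + 841 * sqrt(6) /121 + 23829745933 /857435524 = 44.82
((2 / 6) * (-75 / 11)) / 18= -25 / 198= -0.13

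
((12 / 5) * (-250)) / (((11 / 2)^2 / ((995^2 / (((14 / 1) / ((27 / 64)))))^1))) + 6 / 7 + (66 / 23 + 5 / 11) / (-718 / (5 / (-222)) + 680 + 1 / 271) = -591734.86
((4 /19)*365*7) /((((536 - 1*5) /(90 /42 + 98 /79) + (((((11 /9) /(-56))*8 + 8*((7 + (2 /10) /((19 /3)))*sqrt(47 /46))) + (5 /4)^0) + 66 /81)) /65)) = 143918944358173325932500 /568861089821668918919 - 1109792777030938728000*sqrt(2162) /568861089821668918919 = 162.28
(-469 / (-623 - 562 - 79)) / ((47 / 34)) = 7973 / 29704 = 0.27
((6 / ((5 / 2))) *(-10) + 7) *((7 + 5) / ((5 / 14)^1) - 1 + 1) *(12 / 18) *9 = -3427.20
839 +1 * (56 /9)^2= 71095 /81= 877.72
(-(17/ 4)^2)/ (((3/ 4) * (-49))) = 0.49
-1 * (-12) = 12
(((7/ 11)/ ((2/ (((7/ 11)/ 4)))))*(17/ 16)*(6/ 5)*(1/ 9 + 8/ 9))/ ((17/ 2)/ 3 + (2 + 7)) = 0.01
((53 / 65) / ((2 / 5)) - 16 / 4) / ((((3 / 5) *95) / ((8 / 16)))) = -17 / 988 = -0.02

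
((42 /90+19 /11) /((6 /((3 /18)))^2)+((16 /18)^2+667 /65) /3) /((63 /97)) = 55212497 /9729720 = 5.67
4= 4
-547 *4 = -2188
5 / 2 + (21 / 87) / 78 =2831 / 1131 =2.50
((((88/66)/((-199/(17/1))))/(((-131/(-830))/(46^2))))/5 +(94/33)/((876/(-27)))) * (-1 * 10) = 3055.00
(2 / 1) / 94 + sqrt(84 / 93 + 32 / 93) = 1.14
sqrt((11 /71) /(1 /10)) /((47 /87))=87 *sqrt(7810) /3337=2.30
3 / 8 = 0.38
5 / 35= 1 / 7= 0.14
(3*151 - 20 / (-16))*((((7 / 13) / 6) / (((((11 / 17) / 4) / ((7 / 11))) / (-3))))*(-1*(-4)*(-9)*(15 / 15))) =27244098 / 1573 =17319.83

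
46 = 46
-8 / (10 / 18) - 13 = -137 / 5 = -27.40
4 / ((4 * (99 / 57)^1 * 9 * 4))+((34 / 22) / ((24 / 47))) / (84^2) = 103 / 6272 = 0.02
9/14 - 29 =-28.36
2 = 2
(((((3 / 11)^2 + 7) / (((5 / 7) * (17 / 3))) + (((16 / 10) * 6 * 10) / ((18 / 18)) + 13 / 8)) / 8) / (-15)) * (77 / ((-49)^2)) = -8176393 / 307876800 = -0.03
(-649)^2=421201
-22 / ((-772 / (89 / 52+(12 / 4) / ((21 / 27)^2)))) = 186967 / 983528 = 0.19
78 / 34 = 39 / 17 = 2.29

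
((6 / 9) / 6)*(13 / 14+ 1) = 3 / 14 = 0.21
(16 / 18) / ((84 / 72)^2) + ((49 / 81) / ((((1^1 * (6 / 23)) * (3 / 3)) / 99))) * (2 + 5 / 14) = 955721 / 1764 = 541.79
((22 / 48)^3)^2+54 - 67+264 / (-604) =-387480432593 / 28856549376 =-13.43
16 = 16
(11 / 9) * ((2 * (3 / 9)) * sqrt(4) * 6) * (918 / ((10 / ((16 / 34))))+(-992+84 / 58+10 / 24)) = -36248674 / 3915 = -9258.92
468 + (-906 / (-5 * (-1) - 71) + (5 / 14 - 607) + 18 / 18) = -19083 / 154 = -123.92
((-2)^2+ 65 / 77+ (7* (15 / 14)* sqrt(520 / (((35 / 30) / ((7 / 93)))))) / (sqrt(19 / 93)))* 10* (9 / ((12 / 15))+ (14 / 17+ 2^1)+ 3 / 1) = 2165265 / 2618+ 87075* sqrt(3705) / 323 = 17236.18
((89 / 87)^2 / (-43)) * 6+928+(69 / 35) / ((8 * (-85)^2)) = 203639132335741 / 219473247000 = 927.85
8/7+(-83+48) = -33.86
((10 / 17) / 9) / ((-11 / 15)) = -0.09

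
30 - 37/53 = 1553/53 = 29.30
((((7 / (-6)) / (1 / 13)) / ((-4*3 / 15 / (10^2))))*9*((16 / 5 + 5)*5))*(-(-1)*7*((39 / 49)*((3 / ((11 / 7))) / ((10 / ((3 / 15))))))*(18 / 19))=58931145 / 418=140983.60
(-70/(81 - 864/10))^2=122500/729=168.04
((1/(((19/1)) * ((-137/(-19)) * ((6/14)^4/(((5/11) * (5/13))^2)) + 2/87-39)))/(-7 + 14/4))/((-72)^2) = 6216875/66477461196096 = 0.00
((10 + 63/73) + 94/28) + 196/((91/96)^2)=40131085/172718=232.35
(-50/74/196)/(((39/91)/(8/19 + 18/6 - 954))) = 7.65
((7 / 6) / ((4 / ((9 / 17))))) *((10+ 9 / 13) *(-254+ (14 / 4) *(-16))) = -452445 / 884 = -511.82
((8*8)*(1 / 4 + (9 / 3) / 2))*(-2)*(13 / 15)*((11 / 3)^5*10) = -937961024 / 729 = -1286640.64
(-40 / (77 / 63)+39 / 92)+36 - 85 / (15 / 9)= -47871 / 1012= -47.30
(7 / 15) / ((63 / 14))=14 / 135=0.10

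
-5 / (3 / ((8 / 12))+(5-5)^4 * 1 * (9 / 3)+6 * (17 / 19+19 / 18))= -0.31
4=4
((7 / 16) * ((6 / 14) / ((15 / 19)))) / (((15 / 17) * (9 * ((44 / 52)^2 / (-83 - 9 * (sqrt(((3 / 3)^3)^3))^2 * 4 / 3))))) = -1037153 / 261360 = -3.97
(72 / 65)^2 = 5184 / 4225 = 1.23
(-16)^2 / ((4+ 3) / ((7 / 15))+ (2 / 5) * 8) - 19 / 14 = 2313 / 182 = 12.71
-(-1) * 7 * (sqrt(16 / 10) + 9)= 14 * sqrt(10) / 5 + 63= 71.85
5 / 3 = 1.67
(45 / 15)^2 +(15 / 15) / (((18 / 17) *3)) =503 / 54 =9.31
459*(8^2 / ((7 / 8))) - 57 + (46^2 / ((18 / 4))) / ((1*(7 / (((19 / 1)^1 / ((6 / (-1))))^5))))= 742503161 / 61236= 12125.27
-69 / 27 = -23 / 9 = -2.56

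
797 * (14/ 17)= 11158/ 17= 656.35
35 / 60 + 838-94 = 8935 / 12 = 744.58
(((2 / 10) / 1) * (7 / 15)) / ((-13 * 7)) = -1 / 975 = -0.00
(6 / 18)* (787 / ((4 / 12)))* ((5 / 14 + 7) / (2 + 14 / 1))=361.88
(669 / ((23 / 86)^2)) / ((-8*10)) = -116.92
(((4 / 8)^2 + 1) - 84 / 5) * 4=-311 / 5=-62.20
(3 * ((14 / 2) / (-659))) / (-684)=0.00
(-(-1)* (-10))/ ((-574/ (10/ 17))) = 50/ 4879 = 0.01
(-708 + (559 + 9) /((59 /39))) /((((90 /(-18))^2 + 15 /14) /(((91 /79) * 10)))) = -49991760 /340253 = -146.93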